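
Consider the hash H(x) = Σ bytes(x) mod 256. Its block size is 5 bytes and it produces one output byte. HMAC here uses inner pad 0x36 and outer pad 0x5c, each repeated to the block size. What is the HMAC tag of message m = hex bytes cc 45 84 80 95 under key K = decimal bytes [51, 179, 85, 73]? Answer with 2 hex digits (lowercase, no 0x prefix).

24

Key decimal bytes [51, 179, 85, 73] = 33 b3 55 49 is 4 bytes ≤ B = 5; zero-pad to 5 bytes: K' = 33 b3 55 49 00.
K' ⊕ ipad = 05 85 63 7f 36.  K' ⊕ opad = 6f ef 09 15 5c.
Inner input = (K'⊕ipad) ∥ m = 05 85 63 7f 36 ∥ cc 45 84 80 95.
Inner hash: sum = 5+133+99+127+54+204+69+132+128+149 = 1100; mod 256 = 76 → 4c.
Outer input = (K'⊕opad) ∥ inner = 6f ef 09 15 5c ∥ 4c.
Outer hash (tag): sum = 111+239+9+21+92+76 = 548; mod 256 = 36 → 24.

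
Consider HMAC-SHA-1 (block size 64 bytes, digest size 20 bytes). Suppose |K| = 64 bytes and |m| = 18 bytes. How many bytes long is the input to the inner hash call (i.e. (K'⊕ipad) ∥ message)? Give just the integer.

82

Key is 64 ≤ 64 bytes, zero-padded: |K'| = 64.
Inner input = (K'⊕ipad) ∥ m → 64 + 18 = 82 bytes.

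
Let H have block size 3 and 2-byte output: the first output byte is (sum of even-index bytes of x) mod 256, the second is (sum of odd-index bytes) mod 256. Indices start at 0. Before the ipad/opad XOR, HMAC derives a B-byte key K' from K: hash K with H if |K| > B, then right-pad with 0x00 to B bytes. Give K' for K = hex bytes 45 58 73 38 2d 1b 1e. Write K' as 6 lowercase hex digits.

|K| = 7 > B = 3, so first hash the key.
H(K): even-index sum = 259 mod 256 = 3; odd-index sum = 171 mod 256 = 171 → 03 ab.
Zero-pad H(K) = 03 ab to 3 bytes: K' = 03 ab 00.

03ab00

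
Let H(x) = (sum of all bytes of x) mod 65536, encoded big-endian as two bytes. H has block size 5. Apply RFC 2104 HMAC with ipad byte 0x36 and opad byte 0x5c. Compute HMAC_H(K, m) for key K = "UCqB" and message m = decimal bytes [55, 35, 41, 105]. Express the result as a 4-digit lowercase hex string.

Key "UCqB" = 55 43 71 42 is 4 bytes ≤ B = 5; zero-pad to 5 bytes: K' = 55 43 71 42 00.
K' ⊕ ipad = 63 75 47 74 36.  K' ⊕ opad = 09 1f 2d 1e 5c.
Inner input = (K'⊕ipad) ∥ m = 63 75 47 74 36 ∥ 37 23 29 69.
Inner hash: sum = 99+117+71+116+54+55+35+41+105 = 693 → 02 b5.
Outer input = (K'⊕opad) ∥ inner = 09 1f 2d 1e 5c ∥ 02 b5.
Outer hash (tag): sum = 9+31+45+30+92+2+181 = 390 → 01 86.

0186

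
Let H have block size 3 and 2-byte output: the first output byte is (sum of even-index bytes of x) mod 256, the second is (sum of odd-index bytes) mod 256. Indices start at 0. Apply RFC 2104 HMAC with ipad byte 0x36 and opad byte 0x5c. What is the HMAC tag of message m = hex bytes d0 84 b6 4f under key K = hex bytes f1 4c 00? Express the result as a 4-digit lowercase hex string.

Key hex bytes f1 4c 00 is exactly B = 3 bytes: K' = f1 4c 00.
K' ⊕ ipad = c7 7a 36.  K' ⊕ opad = ad 10 5c.
Inner input = (K'⊕ipad) ∥ m = c7 7a 36 ∥ d0 84 b6 4f.
Inner hash: even-index sum = 464 mod 256 = 208; odd-index sum = 512 mod 256 = 0 → d0 00.
Outer input = (K'⊕opad) ∥ inner = ad 10 5c ∥ d0 00.
Outer hash (tag): even-index sum = 265 mod 256 = 9; odd-index sum = 224 mod 256 = 224 → 09 e0.

09e0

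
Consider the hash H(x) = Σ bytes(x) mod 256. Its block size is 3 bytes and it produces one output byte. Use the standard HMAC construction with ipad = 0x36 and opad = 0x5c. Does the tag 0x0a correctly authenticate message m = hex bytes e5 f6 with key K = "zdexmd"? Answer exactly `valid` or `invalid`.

invalid

Key "zdexmd" = 7a 64 65 78 6d 64 is 6 bytes > B = 3, so hash it first: H(key) = 8c, then zero-pad to 3 bytes: K' = 8c 00 00.
K' ⊕ ipad = ba 36 36; K' ⊕ opad = d0 5c 5c.
Inner hash: sum = 186+54+54+229+246 = 769; mod 256 = 1 → 01.
Outer hash (recomputed tag): sum = 208+92+92+1 = 393; mod 256 = 137 → 89.
Recomputed tag = 89; claimed = 0a → mismatch.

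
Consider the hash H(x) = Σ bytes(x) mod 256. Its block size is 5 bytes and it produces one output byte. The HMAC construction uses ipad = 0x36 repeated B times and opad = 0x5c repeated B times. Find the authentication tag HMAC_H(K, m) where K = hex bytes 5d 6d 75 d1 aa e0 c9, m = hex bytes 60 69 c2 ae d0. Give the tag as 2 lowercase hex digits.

Key hex bytes 5d 6d 75 d1 aa e0 c9 is 7 bytes > B = 5, so hash it first: H(key) = 63, then zero-pad to 5 bytes: K' = 63 00 00 00 00.
K' ⊕ ipad = 55 36 36 36 36.  K' ⊕ opad = 3f 5c 5c 5c 5c.
Inner input = (K'⊕ipad) ∥ m = 55 36 36 36 36 ∥ 60 69 c2 ae d0.
Inner hash: sum = 85+54+54+54+54+96+105+194+174+208 = 1078; mod 256 = 54 → 36.
Outer input = (K'⊕opad) ∥ inner = 3f 5c 5c 5c 5c ∥ 36.
Outer hash (tag): sum = 63+92+92+92+92+54 = 485; mod 256 = 229 → e5.

e5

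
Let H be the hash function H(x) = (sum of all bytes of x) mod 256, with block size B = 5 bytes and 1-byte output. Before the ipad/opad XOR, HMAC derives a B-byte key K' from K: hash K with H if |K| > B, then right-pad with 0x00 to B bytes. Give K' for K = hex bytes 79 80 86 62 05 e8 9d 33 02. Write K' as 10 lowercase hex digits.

|K| = 9 > B = 5, so first hash the key.
H(K): sum = 121+128+134+98+5+232+157+51+2 = 928; mod 256 = 160 → a0.
Zero-pad H(K) = a0 to 5 bytes: K' = a0 00 00 00 00.

a000000000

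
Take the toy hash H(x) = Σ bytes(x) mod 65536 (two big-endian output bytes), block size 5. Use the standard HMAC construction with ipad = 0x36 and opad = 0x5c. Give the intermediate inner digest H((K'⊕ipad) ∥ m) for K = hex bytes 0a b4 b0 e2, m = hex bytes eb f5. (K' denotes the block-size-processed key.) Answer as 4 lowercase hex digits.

Key hex bytes 0a b4 b0 e2 is 4 bytes ≤ B = 5; zero-pad to 5 bytes: K' = 0a b4 b0 e2 00.
K' ⊕ ipad = 3c 82 86 d4 36.
Inner input = 3c 82 86 d4 36 ∥ eb f5.
Inner hash: sum = 60+130+134+212+54+235+245 = 1070 → 04 2e.

042e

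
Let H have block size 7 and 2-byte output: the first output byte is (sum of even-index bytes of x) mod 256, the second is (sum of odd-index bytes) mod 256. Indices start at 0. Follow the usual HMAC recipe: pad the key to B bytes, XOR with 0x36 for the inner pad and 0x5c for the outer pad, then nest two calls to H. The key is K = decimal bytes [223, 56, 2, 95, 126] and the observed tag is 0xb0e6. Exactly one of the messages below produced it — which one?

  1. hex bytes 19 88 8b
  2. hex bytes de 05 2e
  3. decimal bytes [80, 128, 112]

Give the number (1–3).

1

Key decimal bytes [223, 56, 2, 95, 126] = df 38 02 5f 7e is 5 bytes ≤ B = 7; zero-pad to 7 bytes: K' = df 38 02 5f 7e 00 00.
K' ⊕ ipad = e9 0e 34 69 48 36 36; K' ⊕ opad = 83 64 5e 03 22 5c 5c.
m1: inner = H(e9 0e 34 69 48 36 36 19 88 8b) = 23 51; tag = H(83 64 5e 03 22 5c 5c 23 51) = b0e6 ← matches
m2: inner = H(e9 0e 34 69 48 36 36 de 05 2e) = a0 b9; tag = H(83 64 5e 03 22 5c 5c a0 b9) = 1863
m3: inner = H(e9 0e 34 69 48 36 36 50 80 70) = 1b 6d; tag = H(83 64 5e 03 22 5c 5c 1b 6d) = ccde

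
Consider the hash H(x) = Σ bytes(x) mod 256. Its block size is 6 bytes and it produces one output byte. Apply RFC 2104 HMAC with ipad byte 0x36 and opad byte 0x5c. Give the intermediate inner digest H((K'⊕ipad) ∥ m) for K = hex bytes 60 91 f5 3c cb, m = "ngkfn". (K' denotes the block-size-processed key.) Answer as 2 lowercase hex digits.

Key hex bytes 60 91 f5 3c cb is 5 bytes ≤ B = 6; zero-pad to 6 bytes: K' = 60 91 f5 3c cb 00.
K' ⊕ ipad = 56 a7 c3 0a fd 36.
Inner input = 56 a7 c3 0a fd 36 ∥ 6e 67 6b 66 6e.
Inner hash: sum = 86+167+195+10+253+54+110+103+107+102+110 = 1297; mod 256 = 17 → 11.

11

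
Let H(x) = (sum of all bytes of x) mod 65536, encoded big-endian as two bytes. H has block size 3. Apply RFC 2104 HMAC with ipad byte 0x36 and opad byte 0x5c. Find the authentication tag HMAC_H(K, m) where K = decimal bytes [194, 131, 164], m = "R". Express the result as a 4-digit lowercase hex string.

Key decimal bytes [194, 131, 164] = c2 83 a4 is exactly B = 3 bytes: K' = c2 83 a4.
K' ⊕ ipad = f4 b5 92.  K' ⊕ opad = 9e df f8.
Inner input = (K'⊕ipad) ∥ m = f4 b5 92 ∥ 52.
Inner hash: sum = 244+181+146+82 = 653 → 02 8d.
Outer input = (K'⊕opad) ∥ inner = 9e df f8 ∥ 02 8d.
Outer hash (tag): sum = 158+223+248+2+141 = 772 → 03 04.

0304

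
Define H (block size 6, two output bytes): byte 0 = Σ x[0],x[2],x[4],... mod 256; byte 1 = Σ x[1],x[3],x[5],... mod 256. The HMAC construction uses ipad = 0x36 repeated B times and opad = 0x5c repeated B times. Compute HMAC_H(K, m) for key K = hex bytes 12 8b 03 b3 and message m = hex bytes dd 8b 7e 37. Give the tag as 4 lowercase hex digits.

Key hex bytes 12 8b 03 b3 is 4 bytes ≤ B = 6; zero-pad to 6 bytes: K' = 12 8b 03 b3 00 00.
K' ⊕ ipad = 24 bd 35 85 36 36.  K' ⊕ opad = 4e d7 5f ef 5c 5c.
Inner input = (K'⊕ipad) ∥ m = 24 bd 35 85 36 36 ∥ dd 8b 7e 37.
Inner hash: even-index sum = 490 mod 256 = 234; odd-index sum = 570 mod 256 = 58 → ea 3a.
Outer input = (K'⊕opad) ∥ inner = 4e d7 5f ef 5c 5c ∥ ea 3a.
Outer hash (tag): even-index sum = 499 mod 256 = 243; odd-index sum = 604 mod 256 = 92 → f3 5c.

f35c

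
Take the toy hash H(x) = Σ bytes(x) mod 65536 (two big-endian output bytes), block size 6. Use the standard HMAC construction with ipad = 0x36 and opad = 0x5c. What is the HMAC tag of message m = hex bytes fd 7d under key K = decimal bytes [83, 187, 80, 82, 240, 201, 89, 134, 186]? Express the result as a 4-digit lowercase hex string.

Key decimal bytes [83, 187, 80, 82, 240, 201, 89, 134, 186] = 53 bb 50 52 f0 c9 59 86 ba is 9 bytes > B = 6, so hash it first: H(key) = 05 02, then zero-pad to 6 bytes: K' = 05 02 00 00 00 00.
K' ⊕ ipad = 33 34 36 36 36 36.  K' ⊕ opad = 59 5e 5c 5c 5c 5c.
Inner input = (K'⊕ipad) ∥ m = 33 34 36 36 36 36 ∥ fd 7d.
Inner hash: sum = 51+52+54+54+54+54+253+125 = 697 → 02 b9.
Outer input = (K'⊕opad) ∥ inner = 59 5e 5c 5c 5c 5c ∥ 02 b9.
Outer hash (tag): sum = 89+94+92+92+92+92+2+185 = 738 → 02 e2.

02e2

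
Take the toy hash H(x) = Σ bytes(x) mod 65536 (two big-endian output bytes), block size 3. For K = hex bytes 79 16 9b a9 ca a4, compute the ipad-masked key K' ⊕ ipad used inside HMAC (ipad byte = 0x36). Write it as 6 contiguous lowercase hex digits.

357736

Key hex bytes 79 16 9b a9 ca a4 is 6 bytes > B = 3, so hash it first: H(key) = 03 41, then zero-pad to 3 bytes: K' = 03 41 00.
XOR each byte with 0x36: 03⊕36=35, 41⊕36=77, 00⊕36=36.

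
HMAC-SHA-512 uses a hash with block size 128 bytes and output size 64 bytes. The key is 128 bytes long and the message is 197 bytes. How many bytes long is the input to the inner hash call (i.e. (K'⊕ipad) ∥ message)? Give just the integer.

Key is 128 ≤ 128 bytes, zero-padded: |K'| = 128.
Inner input = (K'⊕ipad) ∥ m → 128 + 197 = 325 bytes.

325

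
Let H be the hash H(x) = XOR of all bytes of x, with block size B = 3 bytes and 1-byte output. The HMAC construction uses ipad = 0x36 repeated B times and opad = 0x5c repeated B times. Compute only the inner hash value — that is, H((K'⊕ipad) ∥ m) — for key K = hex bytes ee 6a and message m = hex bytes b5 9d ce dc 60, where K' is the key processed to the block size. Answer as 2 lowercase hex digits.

e8

Key hex bytes ee 6a is 2 bytes ≤ B = 3; zero-pad to 3 bytes: K' = ee 6a 00.
K' ⊕ ipad = d8 5c 36.
Inner input = d8 5c 36 ∥ b5 9d ce dc 60.
Inner hash: XOR d8⊕5c⊕36⊕b5⊕9d⊕ce⊕dc⊕60 = e8.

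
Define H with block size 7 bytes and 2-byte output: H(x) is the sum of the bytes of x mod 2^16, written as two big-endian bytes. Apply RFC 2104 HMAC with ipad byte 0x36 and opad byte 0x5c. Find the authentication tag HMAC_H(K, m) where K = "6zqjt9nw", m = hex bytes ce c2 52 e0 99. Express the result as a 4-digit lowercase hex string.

Key "6zqjt9nw" = 36 7a 71 6a 74 39 6e 77 is 8 bytes > B = 7, so hash it first: H(key) = 03 1d, then zero-pad to 7 bytes: K' = 03 1d 00 00 00 00 00.
K' ⊕ ipad = 35 2b 36 36 36 36 36.  K' ⊕ opad = 5f 41 5c 5c 5c 5c 5c.
Inner input = (K'⊕ipad) ∥ m = 35 2b 36 36 36 36 36 ∥ ce c2 52 e0 99.
Inner hash: sum = 53+43+54+54+54+54+54+206+194+82+224+153 = 1225 → 04 c9.
Outer input = (K'⊕opad) ∥ inner = 5f 41 5c 5c 5c 5c 5c ∥ 04 c9.
Outer hash (tag): sum = 95+65+92+92+92+92+92+4+201 = 825 → 03 39.

0339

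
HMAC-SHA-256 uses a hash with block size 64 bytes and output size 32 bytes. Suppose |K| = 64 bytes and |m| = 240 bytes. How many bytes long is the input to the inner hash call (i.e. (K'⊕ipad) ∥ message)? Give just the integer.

Key is 64 ≤ 64 bytes, zero-padded: |K'| = 64.
Inner input = (K'⊕ipad) ∥ m → 64 + 240 = 304 bytes.

304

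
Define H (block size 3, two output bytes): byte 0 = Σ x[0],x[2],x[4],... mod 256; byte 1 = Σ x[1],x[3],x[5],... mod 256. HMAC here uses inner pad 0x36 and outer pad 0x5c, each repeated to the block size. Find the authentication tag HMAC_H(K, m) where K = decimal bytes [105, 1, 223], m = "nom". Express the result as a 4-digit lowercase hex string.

Key decimal bytes [105, 1, 223] = 69 01 df is exactly B = 3 bytes: K' = 69 01 df.
K' ⊕ ipad = 5f 37 e9.  K' ⊕ opad = 35 5d 83.
Inner input = (K'⊕ipad) ∥ m = 5f 37 e9 ∥ 6e 6f 6d.
Inner hash: even-index sum = 439 mod 256 = 183; odd-index sum = 274 mod 256 = 18 → b7 12.
Outer input = (K'⊕opad) ∥ inner = 35 5d 83 ∥ b7 12.
Outer hash (tag): even-index sum = 202 mod 256 = 202; odd-index sum = 276 mod 256 = 20 → ca 14.

ca14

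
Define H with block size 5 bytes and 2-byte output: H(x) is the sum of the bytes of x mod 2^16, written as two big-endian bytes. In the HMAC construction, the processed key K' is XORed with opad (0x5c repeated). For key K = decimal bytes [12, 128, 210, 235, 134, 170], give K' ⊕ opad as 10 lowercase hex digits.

Key decimal bytes [12, 128, 210, 235, 134, 170] = 0c 80 d2 eb 86 aa is 6 bytes > B = 5, so hash it first: H(key) = 03 79, then zero-pad to 5 bytes: K' = 03 79 00 00 00.
XOR each byte with 0x5c: 03⊕5c=5f, 79⊕5c=25, 00⊕5c=5c, 00⊕5c=5c, 00⊕5c=5c.

5f255c5c5c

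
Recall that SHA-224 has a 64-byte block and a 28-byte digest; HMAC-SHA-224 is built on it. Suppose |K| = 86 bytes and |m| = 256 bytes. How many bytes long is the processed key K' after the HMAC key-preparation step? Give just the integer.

Key is 86 > 64 bytes, so it is hashed to 28 bytes then zero-padded to 64: |K'| = 64.

64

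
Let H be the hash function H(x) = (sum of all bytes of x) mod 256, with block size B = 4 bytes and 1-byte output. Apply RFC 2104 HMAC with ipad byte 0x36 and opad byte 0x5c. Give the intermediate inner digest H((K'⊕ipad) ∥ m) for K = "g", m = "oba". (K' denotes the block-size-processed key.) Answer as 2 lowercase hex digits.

Key "g" = 67 is 1 byte ≤ B = 4; zero-pad to 4 bytes: K' = 67 00 00 00.
K' ⊕ ipad = 51 36 36 36.
Inner input = 51 36 36 36 ∥ 6f 62 61.
Inner hash: sum = 81+54+54+54+111+98+97 = 549; mod 256 = 37 → 25.

25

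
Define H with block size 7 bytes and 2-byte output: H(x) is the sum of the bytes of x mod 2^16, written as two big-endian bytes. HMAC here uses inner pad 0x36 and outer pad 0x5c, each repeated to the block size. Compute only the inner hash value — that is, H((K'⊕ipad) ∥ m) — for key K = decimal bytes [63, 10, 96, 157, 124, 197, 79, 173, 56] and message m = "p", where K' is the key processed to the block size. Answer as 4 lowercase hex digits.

0240

Key decimal bytes [63, 10, 96, 157, 124, 197, 79, 173, 56] = 3f 0a 60 9d 7c c5 4f ad 38 is 9 bytes > B = 7, so hash it first: H(key) = 03 bb, then zero-pad to 7 bytes: K' = 03 bb 00 00 00 00 00.
K' ⊕ ipad = 35 8d 36 36 36 36 36.
Inner input = 35 8d 36 36 36 36 36 ∥ 70.
Inner hash: sum = 53+141+54+54+54+54+54+112 = 576 → 02 40.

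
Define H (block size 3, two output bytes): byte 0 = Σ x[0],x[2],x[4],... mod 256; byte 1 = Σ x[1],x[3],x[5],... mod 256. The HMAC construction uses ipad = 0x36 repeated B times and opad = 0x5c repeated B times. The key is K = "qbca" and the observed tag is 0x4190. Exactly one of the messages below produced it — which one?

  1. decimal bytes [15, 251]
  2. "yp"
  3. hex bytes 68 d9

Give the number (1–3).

Key "qbca" = 71 62 63 61 is 4 bytes > B = 3, so hash it first: H(key) = d4 c3, then zero-pad to 3 bytes: K' = d4 c3 00.
K' ⊕ ipad = e2 f5 36; K' ⊕ opad = 88 9f 5c.
m1: inner = H(e2 f5 36 0f fb) = 13 04; tag = H(88 9f 5c 13 04) = e8b2
m2: inner = H(e2 f5 36 79 70) = 88 6e; tag = H(88 9f 5c 88 6e) = 5227
m3: inner = H(e2 f5 36 68 d9) = f1 5d; tag = H(88 9f 5c f1 5d) = 4190 ← matches

3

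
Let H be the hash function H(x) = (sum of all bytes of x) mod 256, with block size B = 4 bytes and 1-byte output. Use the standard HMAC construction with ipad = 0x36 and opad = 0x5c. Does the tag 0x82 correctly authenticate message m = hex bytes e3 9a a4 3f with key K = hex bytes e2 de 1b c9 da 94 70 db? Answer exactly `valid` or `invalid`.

valid

Key hex bytes e2 de 1b c9 da 94 70 db is 8 bytes > B = 4, so hash it first: H(key) = 5d, then zero-pad to 4 bytes: K' = 5d 00 00 00.
K' ⊕ ipad = 6b 36 36 36; K' ⊕ opad = 01 5c 5c 5c.
Inner hash: sum = 107+54+54+54+227+154+164+63 = 877; mod 256 = 109 → 6d.
Outer hash (recomputed tag): sum = 1+92+92+92+109 = 386; mod 256 = 130 → 82.
Recomputed tag = 82; claimed = 82 → match.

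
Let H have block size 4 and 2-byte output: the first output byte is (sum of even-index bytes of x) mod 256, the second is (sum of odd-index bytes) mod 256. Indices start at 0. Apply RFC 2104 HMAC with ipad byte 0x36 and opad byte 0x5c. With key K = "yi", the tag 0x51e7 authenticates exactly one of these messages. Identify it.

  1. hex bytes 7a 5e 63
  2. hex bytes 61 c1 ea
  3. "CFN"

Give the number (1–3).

2

Key "yi" = 79 69 is 2 bytes ≤ B = 4; zero-pad to 4 bytes: K' = 79 69 00 00.
K' ⊕ ipad = 4f 5f 36 36; K' ⊕ opad = 25 35 5c 5c.
m1: inner = H(4f 5f 36 36 7a 5e 63) = 62 f3; tag = H(25 35 5c 5c 62 f3) = e384
m2: inner = H(4f 5f 36 36 61 c1 ea) = d0 56; tag = H(25 35 5c 5c d0 56) = 51e7 ← matches
m3: inner = H(4f 5f 36 36 43 46 4e) = 16 db; tag = H(25 35 5c 5c 16 db) = 976c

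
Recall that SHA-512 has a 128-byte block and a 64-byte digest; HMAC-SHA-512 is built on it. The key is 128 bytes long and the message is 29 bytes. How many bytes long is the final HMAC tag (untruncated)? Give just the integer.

The tag is one SHA-512 digest: 64 bytes.

64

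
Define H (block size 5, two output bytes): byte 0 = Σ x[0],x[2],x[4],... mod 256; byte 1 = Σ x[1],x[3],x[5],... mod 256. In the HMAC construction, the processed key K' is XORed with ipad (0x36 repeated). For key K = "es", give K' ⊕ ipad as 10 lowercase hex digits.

Key "es" = 65 73 is 2 bytes ≤ B = 5; zero-pad to 5 bytes: K' = 65 73 00 00 00.
XOR each byte with 0x36: 65⊕36=53, 73⊕36=45, 00⊕36=36, 00⊕36=36, 00⊕36=36.

5345363636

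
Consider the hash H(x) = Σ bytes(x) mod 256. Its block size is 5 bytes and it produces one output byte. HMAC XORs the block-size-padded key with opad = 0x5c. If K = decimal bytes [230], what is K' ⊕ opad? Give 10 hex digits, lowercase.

ba5c5c5c5c

Key decimal bytes [230] = e6 is 1 byte ≤ B = 5; zero-pad to 5 bytes: K' = e6 00 00 00 00.
XOR each byte with 0x5c: e6⊕5c=ba, 00⊕5c=5c, 00⊕5c=5c, 00⊕5c=5c, 00⊕5c=5c.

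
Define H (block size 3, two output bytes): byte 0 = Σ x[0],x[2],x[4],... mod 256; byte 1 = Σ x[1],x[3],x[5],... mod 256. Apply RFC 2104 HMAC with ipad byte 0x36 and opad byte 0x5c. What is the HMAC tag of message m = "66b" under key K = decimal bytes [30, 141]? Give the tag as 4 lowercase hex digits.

Key decimal bytes [30, 141] = 1e 8d is 2 bytes ≤ B = 3; zero-pad to 3 bytes: K' = 1e 8d 00.
K' ⊕ ipad = 28 bb 36.  K' ⊕ opad = 42 d1 5c.
Inner input = (K'⊕ipad) ∥ m = 28 bb 36 ∥ 36 36 62.
Inner hash: even-index sum = 148 mod 256 = 148; odd-index sum = 339 mod 256 = 83 → 94 53.
Outer input = (K'⊕opad) ∥ inner = 42 d1 5c ∥ 94 53.
Outer hash (tag): even-index sum = 241 mod 256 = 241; odd-index sum = 357 mod 256 = 101 → f1 65.

f165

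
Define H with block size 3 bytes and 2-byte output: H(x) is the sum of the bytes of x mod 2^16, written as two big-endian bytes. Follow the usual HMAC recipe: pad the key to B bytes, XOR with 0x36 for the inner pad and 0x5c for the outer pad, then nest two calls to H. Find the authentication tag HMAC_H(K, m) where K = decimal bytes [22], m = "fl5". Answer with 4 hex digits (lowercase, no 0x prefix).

Key decimal bytes [22] = 16 is 1 byte ≤ B = 3; zero-pad to 3 bytes: K' = 16 00 00.
K' ⊕ ipad = 20 36 36.  K' ⊕ opad = 4a 5c 5c.
Inner input = (K'⊕ipad) ∥ m = 20 36 36 ∥ 66 6c 35.
Inner hash: sum = 32+54+54+102+108+53 = 403 → 01 93.
Outer input = (K'⊕opad) ∥ inner = 4a 5c 5c ∥ 01 93.
Outer hash (tag): sum = 74+92+92+1+147 = 406 → 01 96.

0196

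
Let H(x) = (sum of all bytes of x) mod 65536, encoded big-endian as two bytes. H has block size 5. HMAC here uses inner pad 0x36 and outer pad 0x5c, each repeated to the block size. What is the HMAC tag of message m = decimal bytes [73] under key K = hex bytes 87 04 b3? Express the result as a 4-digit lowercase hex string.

02f9

Key hex bytes 87 04 b3 is 3 bytes ≤ B = 5; zero-pad to 5 bytes: K' = 87 04 b3 00 00.
K' ⊕ ipad = b1 32 85 36 36.  K' ⊕ opad = db 58 ef 5c 5c.
Inner input = (K'⊕ipad) ∥ m = b1 32 85 36 36 ∥ 49.
Inner hash: sum = 177+50+133+54+54+73 = 541 → 02 1d.
Outer input = (K'⊕opad) ∥ inner = db 58 ef 5c 5c ∥ 02 1d.
Outer hash (tag): sum = 219+88+239+92+92+2+29 = 761 → 02 f9.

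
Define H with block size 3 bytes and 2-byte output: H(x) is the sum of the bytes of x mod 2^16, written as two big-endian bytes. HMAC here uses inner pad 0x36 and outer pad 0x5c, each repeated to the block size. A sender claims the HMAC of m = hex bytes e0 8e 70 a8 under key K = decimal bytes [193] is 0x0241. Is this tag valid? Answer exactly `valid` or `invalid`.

valid

Key decimal bytes [193] = c1 is 1 byte ≤ B = 3; zero-pad to 3 bytes: K' = c1 00 00.
K' ⊕ ipad = f7 36 36; K' ⊕ opad = 9d 5c 5c.
Inner hash: sum = 247+54+54+224+142+112+168 = 1001 → 03 e9.
Outer hash (recomputed tag): sum = 157+92+92+3+233 = 577 → 02 41.
Recomputed tag = 0241; claimed = 0241 → match.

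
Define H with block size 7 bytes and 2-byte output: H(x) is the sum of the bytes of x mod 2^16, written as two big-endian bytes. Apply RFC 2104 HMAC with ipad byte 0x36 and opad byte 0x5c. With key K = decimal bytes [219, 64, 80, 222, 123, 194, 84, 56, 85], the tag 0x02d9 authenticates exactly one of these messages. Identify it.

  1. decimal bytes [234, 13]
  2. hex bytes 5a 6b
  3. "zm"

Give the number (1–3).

3

Key decimal bytes [219, 64, 80, 222, 123, 194, 84, 56, 85] = db 40 50 de 7b c2 54 38 55 is 9 bytes > B = 7, so hash it first: H(key) = 04 67, then zero-pad to 7 bytes: K' = 04 67 00 00 00 00 00.
K' ⊕ ipad = 32 51 36 36 36 36 36; K' ⊕ opad = 58 3b 5c 5c 5c 5c 5c.
m1: inner = H(32 51 36 36 36 36 36 ea 0d) = 02 88; tag = H(58 3b 5c 5c 5c 5c 5c 02 88) = 02e9
m2: inner = H(32 51 36 36 36 36 36 5a 6b) = 02 56; tag = H(58 3b 5c 5c 5c 5c 5c 02 56) = 02b7
m3: inner = H(32 51 36 36 36 36 36 7a 6d) = 02 78; tag = H(58 3b 5c 5c 5c 5c 5c 02 78) = 02d9 ← matches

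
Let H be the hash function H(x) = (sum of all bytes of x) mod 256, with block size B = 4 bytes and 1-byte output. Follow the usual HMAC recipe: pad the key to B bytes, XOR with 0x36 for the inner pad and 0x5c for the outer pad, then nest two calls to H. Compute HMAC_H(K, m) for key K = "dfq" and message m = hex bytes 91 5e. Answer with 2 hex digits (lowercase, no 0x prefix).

09

Key "dfq" = 64 66 71 is 3 bytes ≤ B = 4; zero-pad to 4 bytes: K' = 64 66 71 00.
K' ⊕ ipad = 52 50 47 36.  K' ⊕ opad = 38 3a 2d 5c.
Inner input = (K'⊕ipad) ∥ m = 52 50 47 36 ∥ 91 5e.
Inner hash: sum = 82+80+71+54+145+94 = 526; mod 256 = 14 → 0e.
Outer input = (K'⊕opad) ∥ inner = 38 3a 2d 5c ∥ 0e.
Outer hash (tag): sum = 56+58+45+92+14 = 265; mod 256 = 9 → 09.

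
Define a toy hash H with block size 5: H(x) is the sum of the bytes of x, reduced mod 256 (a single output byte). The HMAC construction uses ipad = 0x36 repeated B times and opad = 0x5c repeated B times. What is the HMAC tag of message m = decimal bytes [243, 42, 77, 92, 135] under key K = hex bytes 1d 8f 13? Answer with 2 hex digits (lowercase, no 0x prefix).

Key hex bytes 1d 8f 13 is 3 bytes ≤ B = 5; zero-pad to 5 bytes: K' = 1d 8f 13 00 00.
K' ⊕ ipad = 2b b9 25 36 36.  K' ⊕ opad = 41 d3 4f 5c 5c.
Inner input = (K'⊕ipad) ∥ m = 2b b9 25 36 36 ∥ f3 2a 4d 5c 87.
Inner hash: sum = 43+185+37+54+54+243+42+77+92+135 = 962; mod 256 = 194 → c2.
Outer input = (K'⊕opad) ∥ inner = 41 d3 4f 5c 5c ∥ c2.
Outer hash (tag): sum = 65+211+79+92+92+194 = 733; mod 256 = 221 → dd.

dd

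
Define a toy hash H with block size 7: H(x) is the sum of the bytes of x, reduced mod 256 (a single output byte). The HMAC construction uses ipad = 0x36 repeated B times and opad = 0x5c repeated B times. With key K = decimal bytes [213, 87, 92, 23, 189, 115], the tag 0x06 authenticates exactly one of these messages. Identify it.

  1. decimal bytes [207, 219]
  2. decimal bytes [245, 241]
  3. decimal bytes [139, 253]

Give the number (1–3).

2

Key decimal bytes [213, 87, 92, 23, 189, 115] = d5 57 5c 17 bd 73 is 6 bytes ≤ B = 7; zero-pad to 7 bytes: K' = d5 57 5c 17 bd 73 00.
K' ⊕ ipad = e3 61 6a 21 8b 45 36; K' ⊕ opad = 89 0b 00 4b e1 2f 5c.
m1: inner = H(e3 61 6a 21 8b 45 36 cf db) = 7f; tag = H(89 0b 00 4b e1 2f 5c 7f) = ca
m2: inner = H(e3 61 6a 21 8b 45 36 f5 f1) = bb; tag = H(89 0b 00 4b e1 2f 5c bb) = 06 ← matches
m3: inner = H(e3 61 6a 21 8b 45 36 8b fd) = 5d; tag = H(89 0b 00 4b e1 2f 5c 5d) = a8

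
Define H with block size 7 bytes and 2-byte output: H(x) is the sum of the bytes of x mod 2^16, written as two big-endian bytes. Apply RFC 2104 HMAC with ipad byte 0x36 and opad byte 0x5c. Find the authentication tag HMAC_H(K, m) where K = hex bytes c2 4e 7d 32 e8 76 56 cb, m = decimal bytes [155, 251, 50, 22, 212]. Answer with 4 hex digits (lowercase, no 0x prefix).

Key hex bytes c2 4e 7d 32 e8 76 56 cb is 8 bytes > B = 7, so hash it first: H(key) = 04 3e, then zero-pad to 7 bytes: K' = 04 3e 00 00 00 00 00.
K' ⊕ ipad = 32 08 36 36 36 36 36.  K' ⊕ opad = 58 62 5c 5c 5c 5c 5c.
Inner input = (K'⊕ipad) ∥ m = 32 08 36 36 36 36 36 ∥ 9b fb 32 16 d4.
Inner hash: sum = 50+8+54+54+54+54+54+155+251+50+22+212 = 1018 → 03 fa.
Outer input = (K'⊕opad) ∥ inner = 58 62 5c 5c 5c 5c 5c ∥ 03 fa.
Outer hash (tag): sum = 88+98+92+92+92+92+92+3+250 = 899 → 03 83.

0383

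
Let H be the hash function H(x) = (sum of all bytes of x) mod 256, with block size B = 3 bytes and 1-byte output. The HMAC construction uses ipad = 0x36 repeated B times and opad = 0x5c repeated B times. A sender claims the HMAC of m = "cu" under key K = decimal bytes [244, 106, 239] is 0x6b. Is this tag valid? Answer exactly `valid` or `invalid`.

invalid

Key decimal bytes [244, 106, 239] = f4 6a ef is exactly B = 3 bytes: K' = f4 6a ef.
K' ⊕ ipad = c2 5c d9; K' ⊕ opad = a8 36 b3.
Inner hash: sum = 194+92+217+99+117 = 719; mod 256 = 207 → cf.
Outer hash (recomputed tag): sum = 168+54+179+207 = 608; mod 256 = 96 → 60.
Recomputed tag = 60; claimed = 6b → mismatch.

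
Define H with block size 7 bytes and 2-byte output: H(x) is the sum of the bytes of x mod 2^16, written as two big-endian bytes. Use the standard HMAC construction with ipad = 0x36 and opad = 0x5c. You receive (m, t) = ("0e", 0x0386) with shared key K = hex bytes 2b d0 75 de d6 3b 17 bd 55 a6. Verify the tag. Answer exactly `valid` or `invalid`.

valid

Key hex bytes 2b d0 75 de d6 3b 17 bd 55 a6 is 10 bytes > B = 7, so hash it first: H(key) = 05 2e, then zero-pad to 7 bytes: K' = 05 2e 00 00 00 00 00.
K' ⊕ ipad = 33 18 36 36 36 36 36; K' ⊕ opad = 59 72 5c 5c 5c 5c 5c.
Inner hash: sum = 51+24+54+54+54+54+54+48+101 = 494 → 01 ee.
Outer hash (recomputed tag): sum = 89+114+92+92+92+92+92+1+238 = 902 → 03 86.
Recomputed tag = 0386; claimed = 0386 → match.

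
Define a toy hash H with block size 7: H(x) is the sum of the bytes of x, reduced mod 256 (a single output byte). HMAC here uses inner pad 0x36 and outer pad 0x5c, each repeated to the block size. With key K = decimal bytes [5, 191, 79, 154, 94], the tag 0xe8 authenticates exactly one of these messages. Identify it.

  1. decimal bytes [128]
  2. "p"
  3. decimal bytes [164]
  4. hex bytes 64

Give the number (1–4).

4

Key decimal bytes [5, 191, 79, 154, 94] = 05 bf 4f 9a 5e is 5 bytes ≤ B = 7; zero-pad to 7 bytes: K' = 05 bf 4f 9a 5e 00 00.
K' ⊕ ipad = 33 89 79 ac 68 36 36; K' ⊕ opad = 59 e3 13 c6 02 5c 5c.
m1: inner = H(33 89 79 ac 68 36 36 80) = 35; tag = H(59 e3 13 c6 02 5c 5c 35) = 04
m2: inner = H(33 89 79 ac 68 36 36 70) = 25; tag = H(59 e3 13 c6 02 5c 5c 25) = f4
m3: inner = H(33 89 79 ac 68 36 36 a4) = 59; tag = H(59 e3 13 c6 02 5c 5c 59) = 28
m4: inner = H(33 89 79 ac 68 36 36 64) = 19; tag = H(59 e3 13 c6 02 5c 5c 19) = e8 ← matches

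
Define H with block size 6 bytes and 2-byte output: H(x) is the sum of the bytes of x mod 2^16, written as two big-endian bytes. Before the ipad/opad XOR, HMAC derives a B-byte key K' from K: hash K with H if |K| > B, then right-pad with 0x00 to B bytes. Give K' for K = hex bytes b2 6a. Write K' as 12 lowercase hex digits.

b26a00000000

Key hex bytes b2 6a is 2 bytes ≤ B = 6; zero-pad to 6 bytes: K' = b2 6a 00 00 00 00.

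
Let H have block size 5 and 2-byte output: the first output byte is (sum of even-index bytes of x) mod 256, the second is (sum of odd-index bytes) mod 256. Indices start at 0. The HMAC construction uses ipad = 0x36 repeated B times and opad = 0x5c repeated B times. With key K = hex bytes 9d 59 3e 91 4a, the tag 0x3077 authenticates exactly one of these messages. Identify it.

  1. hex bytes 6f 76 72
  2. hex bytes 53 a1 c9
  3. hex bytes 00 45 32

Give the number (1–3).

1

Key hex bytes 9d 59 3e 91 4a is exactly B = 5 bytes: K' = 9d 59 3e 91 4a.
K' ⊕ ipad = ab 6f 08 a7 7c; K' ⊕ opad = c1 05 62 cd 16.
m1: inner = H(ab 6f 08 a7 7c 6f 76 72) = a5 f7; tag = H(c1 05 62 cd 16 a5 f7) = 3077 ← matches
m2: inner = H(ab 6f 08 a7 7c 53 a1 c9) = d0 32; tag = H(c1 05 62 cd 16 d0 32) = 6ba2
m3: inner = H(ab 6f 08 a7 7c 00 45 32) = 74 48; tag = H(c1 05 62 cd 16 74 48) = 8146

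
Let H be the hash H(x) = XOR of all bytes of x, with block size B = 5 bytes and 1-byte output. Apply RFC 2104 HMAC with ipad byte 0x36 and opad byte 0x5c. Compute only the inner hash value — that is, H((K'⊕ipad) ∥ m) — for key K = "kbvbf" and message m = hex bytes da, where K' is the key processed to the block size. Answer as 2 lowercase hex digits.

97

Key "kbvbf" = 6b 62 76 62 66 is exactly B = 5 bytes: K' = 6b 62 76 62 66.
K' ⊕ ipad = 5d 54 40 54 50.
Inner input = 5d 54 40 54 50 ∥ da.
Inner hash: XOR 5d⊕54⊕40⊕54⊕50⊕da = 97.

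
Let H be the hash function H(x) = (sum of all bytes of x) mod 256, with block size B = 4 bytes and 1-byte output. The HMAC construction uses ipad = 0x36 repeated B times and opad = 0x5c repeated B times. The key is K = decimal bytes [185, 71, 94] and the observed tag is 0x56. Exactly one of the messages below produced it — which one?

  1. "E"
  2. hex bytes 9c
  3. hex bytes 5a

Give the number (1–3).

3

Key decimal bytes [185, 71, 94] = b9 47 5e is 3 bytes ≤ B = 4; zero-pad to 4 bytes: K' = b9 47 5e 00.
K' ⊕ ipad = 8f 71 68 36; K' ⊕ opad = e5 1b 02 5c.
m1: inner = H(8f 71 68 36 45) = e3; tag = H(e5 1b 02 5c e3) = 41
m2: inner = H(8f 71 68 36 9c) = 3a; tag = H(e5 1b 02 5c 3a) = 98
m3: inner = H(8f 71 68 36 5a) = f8; tag = H(e5 1b 02 5c f8) = 56 ← matches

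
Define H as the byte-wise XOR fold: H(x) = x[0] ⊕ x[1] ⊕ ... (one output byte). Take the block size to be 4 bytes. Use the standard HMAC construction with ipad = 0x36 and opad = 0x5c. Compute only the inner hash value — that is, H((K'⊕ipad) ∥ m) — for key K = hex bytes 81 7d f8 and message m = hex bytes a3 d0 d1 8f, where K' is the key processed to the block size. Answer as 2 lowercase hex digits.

29

Key hex bytes 81 7d f8 is 3 bytes ≤ B = 4; zero-pad to 4 bytes: K' = 81 7d f8 00.
K' ⊕ ipad = b7 4b ce 36.
Inner input = b7 4b ce 36 ∥ a3 d0 d1 8f.
Inner hash: XOR b7⊕4b⊕ce⊕36⊕a3⊕d0⊕d1⊕8f = 29.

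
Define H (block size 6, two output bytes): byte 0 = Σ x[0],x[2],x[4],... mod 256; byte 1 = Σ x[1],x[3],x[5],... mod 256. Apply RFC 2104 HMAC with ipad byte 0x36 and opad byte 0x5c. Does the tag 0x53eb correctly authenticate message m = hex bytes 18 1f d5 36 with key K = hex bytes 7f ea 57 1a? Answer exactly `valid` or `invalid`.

Key hex bytes 7f ea 57 1a is 4 bytes ≤ B = 6; zero-pad to 6 bytes: K' = 7f ea 57 1a 00 00.
K' ⊕ ipad = 49 dc 61 2c 36 36; K' ⊕ opad = 23 b6 0b 46 5c 5c.
Inner hash: even-index sum = 461 mod 256 = 205; odd-index sum = 403 mod 256 = 147 → cd 93.
Outer hash (recomputed tag): even-index sum = 343 mod 256 = 87; odd-index sum = 491 mod 256 = 235 → 57 eb.
Recomputed tag = 57eb; claimed = 53eb → mismatch.

invalid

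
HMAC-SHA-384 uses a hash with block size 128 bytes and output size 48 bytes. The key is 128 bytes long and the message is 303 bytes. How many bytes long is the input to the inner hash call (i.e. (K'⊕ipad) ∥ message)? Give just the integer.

Key is 128 ≤ 128 bytes, zero-padded: |K'| = 128.
Inner input = (K'⊕ipad) ∥ m → 128 + 303 = 431 bytes.

431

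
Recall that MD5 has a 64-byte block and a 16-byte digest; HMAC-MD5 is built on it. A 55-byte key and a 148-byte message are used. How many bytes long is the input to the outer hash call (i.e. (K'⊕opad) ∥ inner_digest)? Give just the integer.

Key is 55 ≤ 64 bytes, zero-padded: |K'| = 64.
Outer input = (K'⊕opad) ∥ H(inner) → 64 + 16 = 80 bytes.

80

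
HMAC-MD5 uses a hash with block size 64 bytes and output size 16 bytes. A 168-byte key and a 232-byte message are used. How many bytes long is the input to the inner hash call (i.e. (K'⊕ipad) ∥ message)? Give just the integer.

Key is 168 > 64 bytes, so it is hashed to 16 bytes then zero-padded to 64: |K'| = 64.
Inner input = (K'⊕ipad) ∥ m → 64 + 232 = 296 bytes.

296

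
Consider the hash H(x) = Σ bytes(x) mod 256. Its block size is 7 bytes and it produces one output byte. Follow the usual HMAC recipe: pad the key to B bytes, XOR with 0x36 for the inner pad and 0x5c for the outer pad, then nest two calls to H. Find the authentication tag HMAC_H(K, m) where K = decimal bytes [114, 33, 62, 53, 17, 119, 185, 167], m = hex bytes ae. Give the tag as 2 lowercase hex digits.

Key decimal bytes [114, 33, 62, 53, 17, 119, 185, 167] = 72 21 3e 35 11 77 b9 a7 is 8 bytes > B = 7, so hash it first: H(key) = ee, then zero-pad to 7 bytes: K' = ee 00 00 00 00 00 00.
K' ⊕ ipad = d8 36 36 36 36 36 36.  K' ⊕ opad = b2 5c 5c 5c 5c 5c 5c.
Inner input = (K'⊕ipad) ∥ m = d8 36 36 36 36 36 36 ∥ ae.
Inner hash: sum = 216+54+54+54+54+54+54+174 = 714; mod 256 = 202 → ca.
Outer input = (K'⊕opad) ∥ inner = b2 5c 5c 5c 5c 5c 5c ∥ ca.
Outer hash (tag): sum = 178+92+92+92+92+92+92+202 = 932; mod 256 = 164 → a4.

a4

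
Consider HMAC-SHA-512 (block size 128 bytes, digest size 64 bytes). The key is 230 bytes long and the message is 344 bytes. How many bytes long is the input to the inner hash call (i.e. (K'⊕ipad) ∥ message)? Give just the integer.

472

Key is 230 > 128 bytes, so it is hashed to 64 bytes then zero-padded to 128: |K'| = 128.
Inner input = (K'⊕ipad) ∥ m → 128 + 344 = 472 bytes.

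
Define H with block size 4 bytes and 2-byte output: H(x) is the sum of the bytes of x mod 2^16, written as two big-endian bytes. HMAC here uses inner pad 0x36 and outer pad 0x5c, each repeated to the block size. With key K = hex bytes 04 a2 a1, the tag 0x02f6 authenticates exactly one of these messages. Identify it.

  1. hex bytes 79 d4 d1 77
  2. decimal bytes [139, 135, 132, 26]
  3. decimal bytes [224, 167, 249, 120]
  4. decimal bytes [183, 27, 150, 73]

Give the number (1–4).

Key hex bytes 04 a2 a1 is 3 bytes ≤ B = 4; zero-pad to 4 bytes: K' = 04 a2 a1 00.
K' ⊕ ipad = 32 94 97 36; K' ⊕ opad = 58 fe fd 5c.
m1: inner = H(32 94 97 36 79 d4 d1 77) = 04 28; tag = H(58 fe fd 5c 04 28) = 02db
m2: inner = H(32 94 97 36 8b 87 84 1a) = 03 43; tag = H(58 fe fd 5c 03 43) = 02f5
m3: inner = H(32 94 97 36 e0 a7 f9 78) = 04 8b; tag = H(58 fe fd 5c 04 8b) = 033e
m4: inner = H(32 94 97 36 b7 1b 96 49) = 03 44; tag = H(58 fe fd 5c 03 44) = 02f6 ← matches

4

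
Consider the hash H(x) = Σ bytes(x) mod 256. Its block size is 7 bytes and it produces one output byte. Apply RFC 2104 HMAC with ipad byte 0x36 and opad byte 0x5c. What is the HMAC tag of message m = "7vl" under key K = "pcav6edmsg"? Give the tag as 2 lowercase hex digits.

Key "pcav6edmsg" = 70 63 61 76 36 65 64 6d 73 67 is 10 bytes > B = 7, so hash it first: H(key) = f0, then zero-pad to 7 bytes: K' = f0 00 00 00 00 00 00.
K' ⊕ ipad = c6 36 36 36 36 36 36.  K' ⊕ opad = ac 5c 5c 5c 5c 5c 5c.
Inner input = (K'⊕ipad) ∥ m = c6 36 36 36 36 36 36 ∥ 37 76 6c.
Inner hash: sum = 198+54+54+54+54+54+54+55+118+108 = 803; mod 256 = 35 → 23.
Outer input = (K'⊕opad) ∥ inner = ac 5c 5c 5c 5c 5c 5c ∥ 23.
Outer hash (tag): sum = 172+92+92+92+92+92+92+35 = 759; mod 256 = 247 → f7.

f7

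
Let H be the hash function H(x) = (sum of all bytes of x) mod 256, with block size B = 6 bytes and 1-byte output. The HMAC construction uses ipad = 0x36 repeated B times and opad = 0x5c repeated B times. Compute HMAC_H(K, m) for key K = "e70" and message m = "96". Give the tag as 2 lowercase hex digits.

Key "e70" = 65 37 30 is 3 bytes ≤ B = 6; zero-pad to 6 bytes: K' = 65 37 30 00 00 00.
K' ⊕ ipad = 53 01 06 36 36 36.  K' ⊕ opad = 39 6b 6c 5c 5c 5c.
Inner input = (K'⊕ipad) ∥ m = 53 01 06 36 36 36 ∥ 39 36.
Inner hash: sum = 83+1+6+54+54+54+57+54 = 363; mod 256 = 107 → 6b.
Outer input = (K'⊕opad) ∥ inner = 39 6b 6c 5c 5c 5c ∥ 6b.
Outer hash (tag): sum = 57+107+108+92+92+92+107 = 655; mod 256 = 143 → 8f.

8f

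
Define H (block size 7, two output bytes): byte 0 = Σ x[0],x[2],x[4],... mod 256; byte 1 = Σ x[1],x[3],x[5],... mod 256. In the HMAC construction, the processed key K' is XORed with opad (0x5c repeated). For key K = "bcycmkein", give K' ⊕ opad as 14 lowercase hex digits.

Key "bcycmkein" = 62 63 79 63 6d 6b 65 69 6e is 9 bytes > B = 7, so hash it first: H(key) = 1b 9a, then zero-pad to 7 bytes: K' = 1b 9a 00 00 00 00 00.
XOR each byte with 0x5c: 1b⊕5c=47, 9a⊕5c=c6, 00⊕5c=5c, 00⊕5c=5c, 00⊕5c=5c, 00⊕5c=5c, 00⊕5c=5c.

47c65c5c5c5c5c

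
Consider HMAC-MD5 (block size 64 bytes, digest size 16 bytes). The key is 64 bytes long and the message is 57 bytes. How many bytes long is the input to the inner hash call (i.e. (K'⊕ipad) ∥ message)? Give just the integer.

121

Key is 64 ≤ 64 bytes, zero-padded: |K'| = 64.
Inner input = (K'⊕ipad) ∥ m → 64 + 57 = 121 bytes.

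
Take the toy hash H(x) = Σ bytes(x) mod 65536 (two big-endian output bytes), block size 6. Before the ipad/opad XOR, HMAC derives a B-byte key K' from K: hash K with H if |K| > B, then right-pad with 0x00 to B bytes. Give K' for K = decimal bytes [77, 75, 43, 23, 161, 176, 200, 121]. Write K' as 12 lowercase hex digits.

|K| = 8 > B = 6, so first hash the key.
H(K): sum = 77+75+43+23+161+176+200+121 = 876 → 03 6c.
Zero-pad H(K) = 03 6c to 6 bytes: K' = 03 6c 00 00 00 00.

036c00000000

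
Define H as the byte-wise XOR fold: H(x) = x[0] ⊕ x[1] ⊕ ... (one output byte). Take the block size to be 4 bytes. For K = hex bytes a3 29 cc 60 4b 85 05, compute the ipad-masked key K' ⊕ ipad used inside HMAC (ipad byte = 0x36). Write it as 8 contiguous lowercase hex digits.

db363636

Key hex bytes a3 29 cc 60 4b 85 05 is 7 bytes > B = 4, so hash it first: H(key) = ed, then zero-pad to 4 bytes: K' = ed 00 00 00.
XOR each byte with 0x36: ed⊕36=db, 00⊕36=36, 00⊕36=36, 00⊕36=36.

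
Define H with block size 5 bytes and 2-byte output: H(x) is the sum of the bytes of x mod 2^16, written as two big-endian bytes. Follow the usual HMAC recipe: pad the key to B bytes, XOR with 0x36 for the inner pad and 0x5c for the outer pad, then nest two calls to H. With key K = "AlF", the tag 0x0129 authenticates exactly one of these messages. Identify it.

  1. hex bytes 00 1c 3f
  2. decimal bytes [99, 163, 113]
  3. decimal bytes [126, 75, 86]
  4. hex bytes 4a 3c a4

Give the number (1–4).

Key "AlF" = 41 6c 46 is 3 bytes ≤ B = 5; zero-pad to 5 bytes: K' = 41 6c 46 00 00.
K' ⊕ ipad = 77 5a 70 36 36; K' ⊕ opad = 1d 30 1a 5c 5c.
m1: inner = H(77 5a 70 36 36 00 1c 3f) = 02 08; tag = H(1d 30 1a 5c 5c 02 08) = 0129 ← matches
m2: inner = H(77 5a 70 36 36 63 a3 71) = 03 24; tag = H(1d 30 1a 5c 5c 03 24) = 0146
m3: inner = H(77 5a 70 36 36 7e 4b 56) = 02 cc; tag = H(1d 30 1a 5c 5c 02 cc) = 01ed
m4: inner = H(77 5a 70 36 36 4a 3c a4) = 02 d7; tag = H(1d 30 1a 5c 5c 02 d7) = 01f8

1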